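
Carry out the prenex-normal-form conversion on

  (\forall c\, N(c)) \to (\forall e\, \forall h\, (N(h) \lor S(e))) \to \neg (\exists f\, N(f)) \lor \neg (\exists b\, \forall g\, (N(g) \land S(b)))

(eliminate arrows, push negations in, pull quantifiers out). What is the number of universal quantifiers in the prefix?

Eliminate → and ↔ using ¬ and ∨.
  \neg (\forall c\, N(c)) \lor \neg (\forall e\, \forall h\, (N(h) \lor S(e))) \lor \neg (\exists f\, N(f)) \lor \neg (\exists b\, \forall g\, (N(g) \land S(b)))
Move each ¬ inward, flipping quantifiers it crosses:
  (\exists c\, \neg N(c)) \lor (\exists e\, \exists h\, (\neg N(h) \land \neg S(e))) \lor (\forall f\, \neg N(f)) \lor (\forall b\, \exists g\, (\neg N(g) \lor \neg S(b)))
All bound variables are already distinct, so no renaming is needed.
Pull the quantifiers to the front (each side's bound variable is not free in the other side):
  \exists c\, \exists e\, \exists h\, \forall f\, \forall b\, \exists g\, (\neg N(c) \lor \neg N(h) \land \neg S(e) \lor \neg N(f) \lor \neg N(g) \lor \neg S(b))
The prefix is \exists c \exists e \exists h \forall f \forall b \exists g: 2 universal, 4 existential.

2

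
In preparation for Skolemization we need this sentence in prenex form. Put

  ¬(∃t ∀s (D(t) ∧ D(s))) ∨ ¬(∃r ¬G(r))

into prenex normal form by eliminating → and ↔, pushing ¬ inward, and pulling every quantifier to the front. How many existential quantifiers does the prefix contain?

1

Push ¬ through the quantifiers and connectives to reach negation normal form:
  (∀t ∃s (¬D(t) ∨ ¬D(s))) ∨ (∀r G(r))
All bound variables are already distinct, so no renaming is needed.
Finally move all quantifiers to the prefix:
  ∀t ∃s ∀r (¬D(t) ∨ ¬D(s) ∨ G(r))
The prefix is ∀t ∃s ∀r: 2 universal, 1 existential.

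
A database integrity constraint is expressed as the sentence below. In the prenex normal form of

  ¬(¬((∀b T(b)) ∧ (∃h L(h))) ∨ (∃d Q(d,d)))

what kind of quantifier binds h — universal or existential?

Push ¬ through the quantifiers and connectives to reach negation normal form:
  (∀b T(b)) ∧ (∃h L(h)) ∧ (∀d ¬Q(d,d))
All bound variables are already distinct, so no renaming is needed.
Pull the quantifiers to the front (each side's bound variable is not free in the other side):
  ∀b ∃h ∀d (T(b) ∧ L(h) ∧ ¬Q(d,d))
The quantifier ∃h sits under an even number of negations, so it remains existential.

existential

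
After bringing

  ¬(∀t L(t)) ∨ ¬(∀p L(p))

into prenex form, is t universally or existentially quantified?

Push ¬ through the quantifiers and connectives to reach negation normal form:
  (∃t ¬L(t)) ∨ (∃p ¬L(p))
Extract every quantifier outward, since the variables are now distinct and don't occur free across branches:
  ∃t ∃p (¬L(t) ∨ ¬L(p))
The quantifier ∀t sits under an odd number of negations, so it flips to ∃t.

existential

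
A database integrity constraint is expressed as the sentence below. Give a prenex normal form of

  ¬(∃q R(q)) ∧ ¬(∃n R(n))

∀q ∀n (¬R(q) ∧ ¬R(n))

Move each ¬ inward, flipping quantifiers it crosses:
  (∀q ¬R(q)) ∧ (∀n ¬R(n))
Pull the quantifiers to the front (each side's bound variable is not free in the other side):
  ∀q ∀n (¬R(q) ∧ ¬R(n))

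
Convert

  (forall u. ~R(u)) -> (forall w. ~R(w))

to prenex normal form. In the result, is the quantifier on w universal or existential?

universal

Rewrite implications/biconditionals: A → B as ¬A ∨ B.
  ~(forall u. ~R(u)) | (forall w. ~R(w))
Drive negations inward (¬∀x A ≡ ∃x ¬A, ¬∃x A ≡ ∀x ¬A, De Morgan for ∧/∨):
  (exists u. R(u)) | (forall w. ~R(w))
All bound variables are already distinct, so no renaming is needed.
Finally move all quantifiers to the prefix:
  exists u. forall w. (R(u) | ~R(w))
The quantifier forall w sits under an even number of negations (counting the antecedent side of each →), so it remains universal.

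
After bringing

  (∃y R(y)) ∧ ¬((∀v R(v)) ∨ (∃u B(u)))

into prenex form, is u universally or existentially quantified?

Push ¬ through the quantifiers and connectives to reach negation normal form:
  (∃y R(y)) ∧ (∃v ¬R(v)) ∧ (∀u ¬B(u))
All bound variables are already distinct, so no renaming is needed.
Finally move all quantifiers to the prefix:
  ∃y ∃v ∀u (R(y) ∧ ¬R(v) ∧ ¬B(u))
The quantifier ∃u sits under an odd number of negations, so it flips to ∀u.

universal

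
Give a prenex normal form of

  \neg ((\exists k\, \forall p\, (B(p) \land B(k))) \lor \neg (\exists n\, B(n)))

Push ¬ through the quantifiers and connectives to reach negation normal form:
  (\forall k\, \exists p\, (\neg B(p) \lor \neg B(k))) \land (\exists n\, B(n))
Pull the quantifiers to the front (each side's bound variable is not free in the other side):
  \forall k\, \exists p\, \exists n\, ((\neg B(p) \lor \neg B(k)) \land B(n))

\forall k\, \exists p\, \exists n\, ((\neg B(p) \lor \neg B(k)) \land B(n))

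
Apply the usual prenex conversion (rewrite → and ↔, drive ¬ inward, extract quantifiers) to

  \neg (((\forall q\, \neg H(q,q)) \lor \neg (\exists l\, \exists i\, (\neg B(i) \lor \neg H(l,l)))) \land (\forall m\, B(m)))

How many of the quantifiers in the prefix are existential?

4

Drive negations inward (¬∀x A ≡ ∃x ¬A, ¬∃x A ≡ ∀x ¬A, De Morgan for ∧/∨):
  (\exists q\, H(q,q)) \land (\exists l\, \exists i\, (\neg B(i) \lor \neg H(l,l))) \lor (\exists m\, \neg B(m))
All bound variables are already distinct, so no renaming is needed.
Pull the quantifiers to the front (each side's bound variable is not free in the other side):
  \exists q\, \exists l\, \exists i\, \exists m\, (H(q,q) \land (\neg B(i) \lor \neg H(l,l)) \lor \neg B(m))
The prefix is \exists q \exists l \exists i \exists m: 0 universal, 4 existential.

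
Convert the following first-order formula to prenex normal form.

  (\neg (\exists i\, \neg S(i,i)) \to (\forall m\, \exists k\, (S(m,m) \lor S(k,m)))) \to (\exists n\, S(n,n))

\forall i\, \exists m\, \forall k\, \exists n\, (S(i,i) \land \neg S(m,m) \land \neg S(k,m) \lor S(n,n))

Rewrite implications/biconditionals: A → B as ¬A ∨ B.
  \neg (\neg \neg (\exists i\, \neg S(i,i)) \lor (\forall m\, \exists k\, (S(m,m) \lor S(k,m)))) \lor (\exists n\, S(n,n))
Push ¬ through the quantifiers and connectives to reach negation normal form:
  (\forall i\, S(i,i)) \land (\exists m\, \forall k\, (\neg S(m,m) \land \neg S(k,m))) \lor (\exists n\, S(n,n))
Extract every quantifier outward, since the variables are now distinct and don't occur free across branches:
  \forall i\, \exists m\, \forall k\, \exists n\, (S(i,i) \land \neg S(m,m) \land \neg S(k,m) \lor S(n,n))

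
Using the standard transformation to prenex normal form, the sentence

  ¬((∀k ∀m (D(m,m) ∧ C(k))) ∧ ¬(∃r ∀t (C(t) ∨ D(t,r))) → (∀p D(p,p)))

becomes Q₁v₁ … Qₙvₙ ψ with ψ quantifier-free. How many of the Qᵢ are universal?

3

Eliminate → and ↔ using ¬ and ∨.
  ¬(¬((∀k ∀m (D(m,m) ∧ C(k))) ∧ ¬(∃r ∀t (C(t) ∨ D(t,r)))) ∨ (∀p D(p,p)))
Push ¬ through the quantifiers and connectives to reach negation normal form:
  (∀k ∀m (D(m,m) ∧ C(k))) ∧ (∀r ∃t (¬C(t) ∧ ¬D(t,r))) ∧ (∃p ¬D(p,p))
Finally move all quantifiers to the prefix:
  ∀k ∀m ∀r ∃t ∃p (D(m,m) ∧ C(k) ∧ ¬C(t) ∧ ¬D(t,r) ∧ ¬D(p,p))
The prefix is ∀k ∀m ∀r ∃t ∃p: 3 universal, 2 existential.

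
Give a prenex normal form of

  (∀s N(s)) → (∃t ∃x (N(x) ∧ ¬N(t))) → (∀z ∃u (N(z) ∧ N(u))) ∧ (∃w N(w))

First replace A → B with ¬A ∨ B.
  ¬(∀s N(s)) ∨ ¬(∃t ∃x (N(x) ∧ ¬N(t))) ∨ (∀z ∃u (N(z) ∧ N(u))) ∧ (∃w N(w))
Push ¬ through the quantifiers and connectives to reach negation normal form:
  (∃s ¬N(s)) ∨ (∀t ∀x (¬N(x) ∨ N(t))) ∨ (∀z ∃u (N(z) ∧ N(u))) ∧ (∃w N(w))
All bound variables are already distinct, so no renaming is needed.
Extract every quantifier outward, since the variables are now distinct and don't occur free across branches:
  ∃s ∀t ∀x ∀z ∃u ∃w (¬N(s) ∨ ¬N(x) ∨ N(t) ∨ N(z) ∧ N(u) ∧ N(w))

∃s ∀t ∀x ∀z ∃u ∃w (¬N(s) ∨ ¬N(x) ∨ N(t) ∨ N(z) ∧ N(u) ∧ N(w))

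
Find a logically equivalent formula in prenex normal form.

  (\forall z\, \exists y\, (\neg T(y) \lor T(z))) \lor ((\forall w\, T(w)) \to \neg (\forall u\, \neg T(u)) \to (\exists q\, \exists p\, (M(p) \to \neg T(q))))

\forall z\, \exists y\, \exists w\, \forall u\, \exists q\, \exists p\, (\neg T(y) \lor T(z) \lor \neg T(w) \lor \neg T(u) \lor \neg M(p) \lor \neg T(q))

First replace A → B with ¬A ∨ B.
  (\forall z\, \exists y\, (\neg T(y) \lor T(z))) \lor \neg (\forall w\, T(w)) \lor \neg \neg (\forall u\, \neg T(u)) \lor (\exists q\, \exists p\, (\neg M(p) \lor \neg T(q)))
Push ¬ through the quantifiers and connectives to reach negation normal form:
  (\forall z\, \exists y\, (\neg T(y) \lor T(z))) \lor (\exists w\, \neg T(w)) \lor (\forall u\, \neg T(u)) \lor (\exists q\, \exists p\, (\neg M(p) \lor \neg T(q)))
Extract every quantifier outward, since the variables are now distinct and don't occur free across branches:
  \forall z\, \exists y\, \exists w\, \forall u\, \exists q\, \exists p\, (\neg T(y) \lor T(z) \lor \neg T(w) \lor \neg T(u) \lor \neg M(p) \lor \neg T(q))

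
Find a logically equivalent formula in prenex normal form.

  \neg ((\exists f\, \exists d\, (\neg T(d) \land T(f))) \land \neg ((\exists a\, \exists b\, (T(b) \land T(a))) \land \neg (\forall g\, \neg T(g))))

\forall f\, \forall d\, \exists a\, \exists b\, \exists g\, (T(d) \lor \neg T(f) \lor T(b) \land T(a) \land T(g))

Push ¬ through the quantifiers and connectives to reach negation normal form:
  (\forall f\, \forall d\, (T(d) \lor \neg T(f))) \lor (\exists a\, \exists b\, (T(b) \land T(a))) \land (\exists g\, T(g))
Pull the quantifiers to the front (each side's bound variable is not free in the other side):
  \forall f\, \forall d\, \exists a\, \exists b\, \exists g\, (T(d) \lor \neg T(f) \lor T(b) \land T(a) \land T(g))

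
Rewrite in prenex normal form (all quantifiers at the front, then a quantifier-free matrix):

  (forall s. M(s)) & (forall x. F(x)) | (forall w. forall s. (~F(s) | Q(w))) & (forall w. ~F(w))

Rename bound variables to avoid capture: s↦z, w↦w1.
  (forall s. M(s)) & (forall x. F(x)) | (forall w. forall z. (~F(z) | Q(w))) & (forall w1. ~F(w1))
Finally move all quantifiers to the prefix:
  forall s. forall x. forall w. forall z. forall w1. (M(s) & F(x) | (~F(z) | Q(w)) & ~F(w1))

forall s. forall x. forall w. forall z. forall w1. (M(s) & F(x) | (~F(z) | Q(w)) & ~F(w1))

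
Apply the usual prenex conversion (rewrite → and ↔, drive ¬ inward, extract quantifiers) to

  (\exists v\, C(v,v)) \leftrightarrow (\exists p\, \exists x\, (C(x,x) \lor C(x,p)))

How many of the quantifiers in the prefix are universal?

Rewrite implications/biconditionals: A → B as ¬A ∨ B; A ↔ B as (¬A ∨ B) ∧ (¬B ∨ A).
  (\neg (\exists v\, C(v,v)) \lor (\exists p\, \exists x\, (C(x,x) \lor C(x,p)))) \land (\neg (\exists p\, \exists x\, (C(x,x) \lor C(x,p))) \lor (\exists v\, C(v,v)))
Drive negations inward (¬∀x A ≡ ∃x ¬A, ¬∃x A ≡ ∀x ¬A, De Morgan for ∧/∨):
  ((\forall v\, \neg C(v,v)) \lor (\exists p\, \exists x\, (C(x,x) \lor C(x,p)))) \land ((\forall p\, \forall x\, (\neg C(x,x) \land \neg C(x,p))) \lor (\exists v\, C(v,v)))
Rename bound variables to avoid capture: p↦r, x↦z, v↦y1.
  ((\forall v\, \neg C(v,v)) \lor (\exists p\, \exists x\, (C(x,x) \lor C(x,p)))) \land ((\forall r\, \forall z\, (\neg C(z,z) \land \neg C(z,r))) \lor (\exists y1\, C(y1,y1)))
Finally move all quantifiers to the prefix:
  \forall v\, \exists p\, \exists x\, \forall r\, \forall z\, \exists y1\, ((\neg C(v,v) \lor C(x,x) \lor C(x,p)) \land (\neg C(z,z) \land \neg C(z,r) \lor C(y1,y1)))
The prefix is \forall v \exists p \exists x \forall r \forall z \exists y1: 3 universal, 3 existential.

3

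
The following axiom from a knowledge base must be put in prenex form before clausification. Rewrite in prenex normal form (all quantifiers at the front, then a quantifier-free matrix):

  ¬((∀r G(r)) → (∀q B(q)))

∀r ∃q (G(r) ∧ ¬B(q))

Eliminate → and ↔ using ¬ and ∨.
  ¬(¬(∀r G(r)) ∨ (∀q B(q)))
Drive negations inward (¬∀x A ≡ ∃x ¬A, ¬∃x A ≡ ∀x ¬A, De Morgan for ∧/∨):
  (∀r G(r)) ∧ (∃q ¬B(q))
Pull the quantifiers to the front (each side's bound variable is not free in the other side):
  ∀r ∃q (G(r) ∧ ¬B(q))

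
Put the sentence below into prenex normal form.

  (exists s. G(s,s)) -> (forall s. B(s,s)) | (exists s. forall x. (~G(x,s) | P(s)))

forall s. forall w. exists z1. forall x. (~G(s,s) | B(w,w) | ~G(x,z1) | P(z1))

First replace A → B with ¬A ∨ B.
  ~(exists s. G(s,s)) | (forall s. B(s,s)) | (exists s. forall x. (~G(x,s) | P(s)))
Move each ¬ inward, flipping quantifiers it crosses:
  (forall s. ~G(s,s)) | (forall s. B(s,s)) | (exists s. forall x. (~G(x,s) | P(s)))
Give each quantifier a distinct variable: s↦w, s↦z1.
  (forall s. ~G(s,s)) | (forall w. B(w,w)) | (exists z1. forall x. (~G(x,z1) | P(z1)))
Pull the quantifiers to the front (each side's bound variable is not free in the other side):
  forall s. forall w. exists z1. forall x. (~G(s,s) | B(w,w) | ~G(x,z1) | P(z1))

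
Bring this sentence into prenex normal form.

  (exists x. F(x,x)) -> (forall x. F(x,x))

Eliminate → and ↔ using ¬ and ∨.
  ~(exists x. F(x,x)) | (forall x. F(x,x))
Drive negations inward (¬∀x A ≡ ∃x ¬A, ¬∃x A ≡ ∀x ¬A, De Morgan for ∧/∨):
  (forall x. ~F(x,x)) | (forall x. F(x,x))
Give each quantifier a distinct variable: x↦u1.
  (forall x. ~F(x,x)) | (forall u1. F(u1,u1))
Finally move all quantifiers to the prefix:
  forall x. forall u1. (~F(x,x) | F(u1,u1))

forall x. forall u1. (~F(x,x) | F(u1,u1))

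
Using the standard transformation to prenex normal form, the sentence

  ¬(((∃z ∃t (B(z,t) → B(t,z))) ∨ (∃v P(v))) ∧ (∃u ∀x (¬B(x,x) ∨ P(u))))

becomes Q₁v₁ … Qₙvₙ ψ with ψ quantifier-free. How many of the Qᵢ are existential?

Rewrite implications/biconditionals: A → B as ¬A ∨ B.
  ¬(((∃z ∃t (¬B(z,t) ∨ B(t,z))) ∨ (∃v P(v))) ∧ (∃u ∀x (¬B(x,x) ∨ P(u))))
Drive negations inward (¬∀x A ≡ ∃x ¬A, ¬∃x A ≡ ∀x ¬A, De Morgan for ∧/∨):
  (∀z ∀t (B(z,t) ∧ ¬B(t,z))) ∧ (∀v ¬P(v)) ∨ (∀u ∃x (B(x,x) ∧ ¬P(u)))
Finally move all quantifiers to the prefix:
  ∀z ∀t ∀v ∀u ∃x (B(z,t) ∧ ¬B(t,z) ∧ ¬P(v) ∨ B(x,x) ∧ ¬P(u))
The prefix is ∀z ∀t ∀v ∀u ∃x: 4 universal, 1 existential.

1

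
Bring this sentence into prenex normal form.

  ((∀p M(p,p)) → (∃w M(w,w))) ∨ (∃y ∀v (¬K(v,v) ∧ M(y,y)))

Eliminate → and ↔ using ¬ and ∨.
  ¬(∀p M(p,p)) ∨ (∃w M(w,w)) ∨ (∃y ∀v (¬K(v,v) ∧ M(y,y)))
Move each ¬ inward, flipping quantifiers it crosses:
  (∃p ¬M(p,p)) ∨ (∃w M(w,w)) ∨ (∃y ∀v (¬K(v,v) ∧ M(y,y)))
All bound variables are already distinct, so no renaming is needed.
Finally move all quantifiers to the prefix:
  ∃p ∃w ∃y ∀v (¬M(p,p) ∨ M(w,w) ∨ ¬K(v,v) ∧ M(y,y))

∃p ∃w ∃y ∀v (¬M(p,p) ∨ M(w,w) ∨ ¬K(v,v) ∧ M(y,y))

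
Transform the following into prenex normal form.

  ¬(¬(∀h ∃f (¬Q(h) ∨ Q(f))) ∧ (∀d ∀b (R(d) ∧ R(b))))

∀h ∃f ∃d ∃b (¬Q(h) ∨ Q(f) ∨ ¬R(d) ∨ ¬R(b))

Move each ¬ inward, flipping quantifiers it crosses:
  (∀h ∃f (¬Q(h) ∨ Q(f))) ∨ (∃d ∃b (¬R(d) ∨ ¬R(b)))
All bound variables are already distinct, so no renaming is needed.
Finally move all quantifiers to the prefix:
  ∀h ∃f ∃d ∃b (¬Q(h) ∨ Q(f) ∨ ¬R(d) ∨ ¬R(b))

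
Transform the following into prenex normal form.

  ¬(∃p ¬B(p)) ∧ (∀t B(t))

Drive negations inward (¬∀x A ≡ ∃x ¬A, ¬∃x A ≡ ∀x ¬A, De Morgan for ∧/∨):
  (∀p B(p)) ∧ (∀t B(t))
All bound variables are already distinct, so no renaming is needed.
Finally move all quantifiers to the prefix:
  ∀p ∀t (B(p) ∧ B(t))

∀p ∀t (B(p) ∧ B(t))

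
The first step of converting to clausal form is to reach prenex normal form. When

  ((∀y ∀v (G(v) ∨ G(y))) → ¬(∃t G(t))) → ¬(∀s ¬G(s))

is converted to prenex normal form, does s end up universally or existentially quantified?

Eliminate → and ↔ using ¬ and ∨.
  ¬(¬(∀y ∀v (G(v) ∨ G(y))) ∨ ¬(∃t G(t))) ∨ ¬(∀s ¬G(s))
Move each ¬ inward, flipping quantifiers it crosses:
  (∀y ∀v (G(v) ∨ G(y))) ∧ (∃t G(t)) ∨ (∃s G(s))
Pull the quantifiers to the front (each side's bound variable is not free in the other side):
  ∀y ∀v ∃t ∃s ((G(v) ∨ G(y)) ∧ G(t) ∨ G(s))
The quantifier ∀s sits under an odd number of negations (counting the antecedent side of each →), so it flips to ∃s.

existential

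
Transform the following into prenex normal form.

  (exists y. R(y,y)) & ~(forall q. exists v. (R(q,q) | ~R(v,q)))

exists y. exists q. forall v. (R(y,y) & ~R(q,q) & R(v,q))

Push ¬ through the quantifiers and connectives to reach negation normal form:
  (exists y. R(y,y)) & (exists q. forall v. (~R(q,q) & R(v,q)))
Extract every quantifier outward, since the variables are now distinct and don't occur free across branches:
  exists y. exists q. forall v. (R(y,y) & ~R(q,q) & R(v,q))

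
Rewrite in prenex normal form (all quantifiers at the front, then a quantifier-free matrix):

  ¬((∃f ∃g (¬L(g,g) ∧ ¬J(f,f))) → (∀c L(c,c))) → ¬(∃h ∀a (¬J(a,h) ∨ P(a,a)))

Eliminate → and ↔ using ¬ and ∨.
  ¬¬(¬(∃f ∃g (¬L(g,g) ∧ ¬J(f,f))) ∨ (∀c L(c,c))) ∨ ¬(∃h ∀a (¬J(a,h) ∨ P(a,a)))
Drive negations inward (¬∀x A ≡ ∃x ¬A, ¬∃x A ≡ ∀x ¬A, De Morgan for ∧/∨):
  (∀f ∀g (L(g,g) ∨ J(f,f))) ∨ (∀c L(c,c)) ∨ (∀h ∃a (J(a,h) ∧ ¬P(a,a)))
Pull the quantifiers to the front (each side's bound variable is not free in the other side):
  ∀f ∀g ∀c ∀h ∃a (L(g,g) ∨ J(f,f) ∨ L(c,c) ∨ J(a,h) ∧ ¬P(a,a))

∀f ∀g ∀c ∀h ∃a (L(g,g) ∨ J(f,f) ∨ L(c,c) ∨ J(a,h) ∧ ¬P(a,a))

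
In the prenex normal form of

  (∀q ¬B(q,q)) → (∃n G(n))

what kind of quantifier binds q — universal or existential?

Eliminate → and ↔ using ¬ and ∨.
  ¬(∀q ¬B(q,q)) ∨ (∃n G(n))
Push ¬ through the quantifiers and connectives to reach negation normal form:
  (∃q B(q,q)) ∨ (∃n G(n))
Finally move all quantifiers to the prefix:
  ∃q ∃n (B(q,q) ∨ G(n))
The quantifier ∀q sits under an odd number of negations (counting the antecedent side of each →), so it flips to ∃q.

existential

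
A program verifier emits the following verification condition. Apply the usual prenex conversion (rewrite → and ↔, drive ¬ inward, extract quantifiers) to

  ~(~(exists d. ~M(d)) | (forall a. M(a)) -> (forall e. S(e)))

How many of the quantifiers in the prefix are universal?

2

Rewrite implications/biconditionals: A → B as ¬A ∨ B.
  ~(~(~(exists d. ~M(d)) | (forall a. M(a))) | (forall e. S(e)))
Drive negations inward (¬∀x A ≡ ∃x ¬A, ¬∃x A ≡ ∀x ¬A, De Morgan for ∧/∨):
  ((forall d. M(d)) | (forall a. M(a))) & (exists e. ~S(e))
All bound variables are already distinct, so no renaming is needed.
Pull the quantifiers to the front (each side's bound variable is not free in the other side):
  forall d. forall a. exists e. ((M(d) | M(a)) & ~S(e))
The prefix is forall d forall a exists e: 2 universal, 1 existential.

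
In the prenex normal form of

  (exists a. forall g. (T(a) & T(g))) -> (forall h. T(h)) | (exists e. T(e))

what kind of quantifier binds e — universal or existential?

existential

First replace A → B with ¬A ∨ B.
  ~(exists a. forall g. (T(a) & T(g))) | (forall h. T(h)) | (exists e. T(e))
Drive negations inward (¬∀x A ≡ ∃x ¬A, ¬∃x A ≡ ∀x ¬A, De Morgan for ∧/∨):
  (forall a. exists g. (~T(a) | ~T(g))) | (forall h. T(h)) | (exists e. T(e))
All bound variables are already distinct, so no renaming is needed.
Pull the quantifiers to the front (each side's bound variable is not free in the other side):
  forall a. exists g. forall h. exists e. (~T(a) | ~T(g) | T(h) | T(e))
The quantifier exists e sits under an even number of negations (counting the antecedent side of each →), so it remains existential.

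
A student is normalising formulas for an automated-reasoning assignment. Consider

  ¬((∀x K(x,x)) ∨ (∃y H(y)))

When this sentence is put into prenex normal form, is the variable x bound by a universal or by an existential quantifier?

Drive negations inward (¬∀x A ≡ ∃x ¬A, ¬∃x A ≡ ∀x ¬A, De Morgan for ∧/∨):
  (∃x ¬K(x,x)) ∧ (∀y ¬H(y))
All bound variables are already distinct, so no renaming is needed.
Pull the quantifiers to the front (each side's bound variable is not free in the other side):
  ∃x ∀y (¬K(x,x) ∧ ¬H(y))
The quantifier ∀x sits under an odd number of negations, so it flips to ∃x.

existential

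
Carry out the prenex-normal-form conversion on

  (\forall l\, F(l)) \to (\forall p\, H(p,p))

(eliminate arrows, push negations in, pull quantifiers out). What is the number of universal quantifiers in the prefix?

Rewrite implications/biconditionals: A → B as ¬A ∨ B.
  \neg (\forall l\, F(l)) \lor (\forall p\, H(p,p))
Move each ¬ inward, flipping quantifiers it crosses:
  (\exists l\, \neg F(l)) \lor (\forall p\, H(p,p))
Extract every quantifier outward, since the variables are now distinct and don't occur free across branches:
  \exists l\, \forall p\, (\neg F(l) \lor H(p,p))
The prefix is \exists l \forall p: 1 universal, 1 existential.

1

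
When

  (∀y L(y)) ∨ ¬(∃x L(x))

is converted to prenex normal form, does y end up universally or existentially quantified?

Drive negations inward (¬∀x A ≡ ∃x ¬A, ¬∃x A ≡ ∀x ¬A, De Morgan for ∧/∨):
  (∀y L(y)) ∨ (∀x ¬L(x))
All bound variables are already distinct, so no renaming is needed.
Finally move all quantifiers to the prefix:
  ∀y ∀x (L(y) ∨ ¬L(x))
The quantifier ∀y sits under an even number of negations, so it remains universal.

universal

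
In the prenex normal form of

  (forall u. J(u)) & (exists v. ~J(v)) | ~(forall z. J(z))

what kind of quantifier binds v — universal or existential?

Push ¬ through the quantifiers and connectives to reach negation normal form:
  (forall u. J(u)) & (exists v. ~J(v)) | (exists z. ~J(z))
All bound variables are already distinct, so no renaming is needed.
Extract every quantifier outward, since the variables are now distinct and don't occur free across branches:
  forall u. exists v. exists z. (J(u) & ~J(v) | ~J(z))
The quantifier exists v sits under an even number of negations, so it remains existential.

existential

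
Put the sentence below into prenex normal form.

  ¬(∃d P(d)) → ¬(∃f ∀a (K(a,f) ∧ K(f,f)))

Rewrite implications/biconditionals: A → B as ¬A ∨ B.
  ¬¬(∃d P(d)) ∨ ¬(∃f ∀a (K(a,f) ∧ K(f,f)))
Move each ¬ inward, flipping quantifiers it crosses:
  (∃d P(d)) ∨ (∀f ∃a (¬K(a,f) ∨ ¬K(f,f)))
All bound variables are already distinct, so no renaming is needed.
Finally move all quantifiers to the prefix:
  ∃d ∀f ∃a (P(d) ∨ ¬K(a,f) ∨ ¬K(f,f))

∃d ∀f ∃a (P(d) ∨ ¬K(a,f) ∨ ¬K(f,f))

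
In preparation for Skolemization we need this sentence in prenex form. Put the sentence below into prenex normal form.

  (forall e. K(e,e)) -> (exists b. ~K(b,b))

exists e. exists b. (~K(e,e) | ~K(b,b))

Eliminate → and ↔ using ¬ and ∨.
  ~(forall e. K(e,e)) | (exists b. ~K(b,b))
Move each ¬ inward, flipping quantifiers it crosses:
  (exists e. ~K(e,e)) | (exists b. ~K(b,b))
Finally move all quantifiers to the prefix:
  exists e. exists b. (~K(e,e) | ~K(b,b))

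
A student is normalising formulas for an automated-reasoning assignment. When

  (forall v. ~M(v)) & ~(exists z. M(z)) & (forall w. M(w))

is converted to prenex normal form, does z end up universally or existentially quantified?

Move each ¬ inward, flipping quantifiers it crosses:
  (forall v. ~M(v)) & (forall z. ~M(z)) & (forall w. M(w))
Pull the quantifiers to the front (each side's bound variable is not free in the other side):
  forall v. forall z. forall w. (~M(v) & ~M(z) & M(w))
The quantifier exists z sits under an odd number of negations, so it flips to forall z.

universal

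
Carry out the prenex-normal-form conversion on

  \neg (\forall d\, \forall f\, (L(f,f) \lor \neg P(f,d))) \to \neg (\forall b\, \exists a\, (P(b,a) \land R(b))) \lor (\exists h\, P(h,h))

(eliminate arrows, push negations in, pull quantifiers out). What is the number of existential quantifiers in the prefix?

2

Eliminate → and ↔ using ¬ and ∨.
  \neg \neg (\forall d\, \forall f\, (L(f,f) \lor \neg P(f,d))) \lor \neg (\forall b\, \exists a\, (P(b,a) \land R(b))) \lor (\exists h\, P(h,h))
Drive negations inward (¬∀x A ≡ ∃x ¬A, ¬∃x A ≡ ∀x ¬A, De Morgan for ∧/∨):
  (\forall d\, \forall f\, (L(f,f) \lor \neg P(f,d))) \lor (\exists b\, \forall a\, (\neg P(b,a) \lor \neg R(b))) \lor (\exists h\, P(h,h))
All bound variables are already distinct, so no renaming is needed.
Pull the quantifiers to the front (each side's bound variable is not free in the other side):
  \forall d\, \forall f\, \exists b\, \forall a\, \exists h\, (L(f,f) \lor \neg P(f,d) \lor \neg P(b,a) \lor \neg R(b) \lor P(h,h))
The prefix is \forall d \forall f \exists b \forall a \exists h: 3 universal, 2 existential.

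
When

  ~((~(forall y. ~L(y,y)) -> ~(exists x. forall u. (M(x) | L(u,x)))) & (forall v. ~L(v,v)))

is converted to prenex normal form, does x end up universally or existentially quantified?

existential

First replace A → B with ¬A ∨ B.
  ~((~~(forall y. ~L(y,y)) | ~(exists x. forall u. (M(x) | L(u,x)))) & (forall v. ~L(v,v)))
Drive negations inward (¬∀x A ≡ ∃x ¬A, ¬∃x A ≡ ∀x ¬A, De Morgan for ∧/∨):
  (exists y. L(y,y)) & (exists x. forall u. (M(x) | L(u,x))) | (exists v. L(v,v))
All bound variables are already distinct, so no renaming is needed.
Finally move all quantifiers to the prefix:
  exists y. exists x. forall u. exists v. (L(y,y) & (M(x) | L(u,x)) | L(v,v))
The quantifier exists x sits under an even number of negations (counting the antecedent side of each →), so it remains existential.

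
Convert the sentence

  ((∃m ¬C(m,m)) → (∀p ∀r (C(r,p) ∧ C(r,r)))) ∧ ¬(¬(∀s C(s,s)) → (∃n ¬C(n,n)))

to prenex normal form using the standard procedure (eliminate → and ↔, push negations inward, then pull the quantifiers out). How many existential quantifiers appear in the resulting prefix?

1

First replace A → B with ¬A ∨ B.
  (¬(∃m ¬C(m,m)) ∨ (∀p ∀r (C(r,p) ∧ C(r,r)))) ∧ ¬(¬¬(∀s C(s,s)) ∨ (∃n ¬C(n,n)))
Drive negations inward (¬∀x A ≡ ∃x ¬A, ¬∃x A ≡ ∀x ¬A, De Morgan for ∧/∨):
  ((∀m C(m,m)) ∨ (∀p ∀r (C(r,p) ∧ C(r,r)))) ∧ (∃s ¬C(s,s)) ∧ (∀n C(n,n))
Pull the quantifiers to the front (each side's bound variable is not free in the other side):
  ∀m ∀p ∀r ∃s ∀n ((C(m,m) ∨ C(r,p) ∧ C(r,r)) ∧ ¬C(s,s) ∧ C(n,n))
The prefix is ∀m ∀p ∀r ∃s ∀n: 4 universal, 1 existential.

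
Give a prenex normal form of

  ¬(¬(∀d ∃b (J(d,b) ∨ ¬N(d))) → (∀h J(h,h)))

∃d ∀b ∃h (¬J(d,b) ∧ N(d) ∧ ¬J(h,h))

Eliminate → and ↔ using ¬ and ∨.
  ¬(¬¬(∀d ∃b (J(d,b) ∨ ¬N(d))) ∨ (∀h J(h,h)))
Move each ¬ inward, flipping quantifiers it crosses:
  (∃d ∀b (¬J(d,b) ∧ N(d))) ∧ (∃h ¬J(h,h))
Extract every quantifier outward, since the variables are now distinct and don't occur free across branches:
  ∃d ∀b ∃h (¬J(d,b) ∧ N(d) ∧ ¬J(h,h))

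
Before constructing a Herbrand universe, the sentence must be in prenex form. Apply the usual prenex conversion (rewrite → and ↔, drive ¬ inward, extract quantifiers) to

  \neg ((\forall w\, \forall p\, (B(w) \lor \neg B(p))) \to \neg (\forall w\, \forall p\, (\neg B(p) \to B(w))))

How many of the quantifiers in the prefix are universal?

Rewrite implications/biconditionals: A → B as ¬A ∨ B.
  \neg (\neg (\forall w\, \forall p\, (B(w) \lor \neg B(p))) \lor \neg (\forall w\, \forall p\, (\neg \neg B(p) \lor B(w))))
Drive negations inward (¬∀x A ≡ ∃x ¬A, ¬∃x A ≡ ∀x ¬A, De Morgan for ∧/∨):
  (\forall w\, \forall p\, (B(w) \lor \neg B(p))) \land (\forall w\, \forall p\, (B(p) \lor B(w)))
Rename bound variables to avoid capture: w↦c, p↦x1.
  (\forall w\, \forall p\, (B(w) \lor \neg B(p))) \land (\forall c\, \forall x1\, (B(x1) \lor B(c)))
Pull the quantifiers to the front (each side's bound variable is not free in the other side):
  \forall w\, \forall p\, \forall c\, \forall x1\, ((B(w) \lor \neg B(p)) \land (B(x1) \lor B(c)))
The prefix is \forall w \forall p \forall c \forall x1: 4 universal, 0 existential.

4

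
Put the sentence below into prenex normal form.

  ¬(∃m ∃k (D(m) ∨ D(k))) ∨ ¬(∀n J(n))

∀m ∀k ∃n (¬D(m) ∧ ¬D(k) ∨ ¬J(n))

Drive negations inward (¬∀x A ≡ ∃x ¬A, ¬∃x A ≡ ∀x ¬A, De Morgan for ∧/∨):
  (∀m ∀k (¬D(m) ∧ ¬D(k))) ∨ (∃n ¬J(n))
All bound variables are already distinct, so no renaming is needed.
Extract every quantifier outward, since the variables are now distinct and don't occur free across branches:
  ∀m ∀k ∃n (¬D(m) ∧ ¬D(k) ∨ ¬J(n))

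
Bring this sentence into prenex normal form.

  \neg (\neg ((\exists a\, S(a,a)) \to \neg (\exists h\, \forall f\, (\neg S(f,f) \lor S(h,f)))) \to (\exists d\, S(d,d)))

First replace A → B with ¬A ∨ B.
  \neg (\neg \neg (\neg (\exists a\, S(a,a)) \lor \neg (\exists h\, \forall f\, (\neg S(f,f) \lor S(h,f)))) \lor (\exists d\, S(d,d)))
Push ¬ through the quantifiers and connectives to reach negation normal form:
  (\exists a\, S(a,a)) \land (\exists h\, \forall f\, (\neg S(f,f) \lor S(h,f))) \land (\forall d\, \neg S(d,d))
All bound variables are already distinct, so no renaming is needed.
Pull the quantifiers to the front (each side's bound variable is not free in the other side):
  \exists a\, \exists h\, \forall f\, \forall d\, (S(a,a) \land (\neg S(f,f) \lor S(h,f)) \land \neg S(d,d))

\exists a\, \exists h\, \forall f\, \forall d\, (S(a,a) \land (\neg S(f,f) \lor S(h,f)) \land \neg S(d,d))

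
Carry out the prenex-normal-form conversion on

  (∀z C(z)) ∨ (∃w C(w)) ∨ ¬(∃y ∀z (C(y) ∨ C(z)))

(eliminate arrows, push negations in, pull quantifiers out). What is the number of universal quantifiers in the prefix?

Move each ¬ inward, flipping quantifiers it crosses:
  (∀z C(z)) ∨ (∃w C(w)) ∨ (∀y ∃z (¬C(y) ∧ ¬C(z)))
Standardize variables apart so no two quantifiers bind the same name: z↦u.
  (∀z C(z)) ∨ (∃w C(w)) ∨ (∀y ∃u (¬C(y) ∧ ¬C(u)))
Finally move all quantifiers to the prefix:
  ∀z ∃w ∀y ∃u (C(z) ∨ C(w) ∨ ¬C(y) ∧ ¬C(u))
The prefix is ∀z ∃w ∀y ∃u: 2 universal, 2 existential.

2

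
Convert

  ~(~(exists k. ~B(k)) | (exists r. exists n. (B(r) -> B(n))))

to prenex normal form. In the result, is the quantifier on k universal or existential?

Eliminate → and ↔ using ¬ and ∨.
  ~(~(exists k. ~B(k)) | (exists r. exists n. (~B(r) | B(n))))
Drive negations inward (¬∀x A ≡ ∃x ¬A, ¬∃x A ≡ ∀x ¬A, De Morgan for ∧/∨):
  (exists k. ~B(k)) & (forall r. forall n. (B(r) & ~B(n)))
All bound variables are already distinct, so no renaming is needed.
Pull the quantifiers to the front (each side's bound variable is not free in the other side):
  exists k. forall r. forall n. (~B(k) & B(r) & ~B(n))
The quantifier exists k sits under an even number of negations (counting the antecedent side of each →), so it remains existential.

existential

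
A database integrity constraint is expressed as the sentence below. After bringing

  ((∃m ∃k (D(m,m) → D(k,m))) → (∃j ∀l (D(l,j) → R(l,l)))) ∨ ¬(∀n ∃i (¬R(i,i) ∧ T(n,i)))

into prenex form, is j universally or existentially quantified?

existential

Rewrite implications/biconditionals: A → B as ¬A ∨ B.
  ¬(∃m ∃k (¬D(m,m) ∨ D(k,m))) ∨ (∃j ∀l (¬D(l,j) ∨ R(l,l))) ∨ ¬(∀n ∃i (¬R(i,i) ∧ T(n,i)))
Move each ¬ inward, flipping quantifiers it crosses:
  (∀m ∀k (D(m,m) ∧ ¬D(k,m))) ∨ (∃j ∀l (¬D(l,j) ∨ R(l,l))) ∨ (∃n ∀i (R(i,i) ∨ ¬T(n,i)))
Finally move all quantifiers to the prefix:
  ∀m ∀k ∃j ∀l ∃n ∀i (D(m,m) ∧ ¬D(k,m) ∨ ¬D(l,j) ∨ R(l,l) ∨ R(i,i) ∨ ¬T(n,i))
The quantifier ∃j sits under an even number of negations (counting the antecedent side of each →), so it remains existential.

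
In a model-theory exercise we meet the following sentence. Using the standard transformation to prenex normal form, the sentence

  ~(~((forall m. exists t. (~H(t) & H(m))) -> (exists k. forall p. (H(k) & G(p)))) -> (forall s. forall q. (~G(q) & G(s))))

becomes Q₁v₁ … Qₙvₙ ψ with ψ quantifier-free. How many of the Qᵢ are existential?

First replace A → B with ¬A ∨ B.
  ~(~~(~(forall m. exists t. (~H(t) & H(m))) | (exists k. forall p. (H(k) & G(p)))) | (forall s. forall q. (~G(q) & G(s))))
Push ¬ through the quantifiers and connectives to reach negation normal form:
  (forall m. exists t. (~H(t) & H(m))) & (forall k. exists p. (~H(k) | ~G(p))) & (exists s. exists q. (G(q) | ~G(s)))
All bound variables are already distinct, so no renaming is needed.
Pull the quantifiers to the front (each side's bound variable is not free in the other side):
  forall m. exists t. forall k. exists p. exists s. exists q. (~H(t) & H(m) & (~H(k) | ~G(p)) & (G(q) | ~G(s)))
The prefix is forall m exists t forall k exists p exists s exists q: 2 universal, 4 existential.

4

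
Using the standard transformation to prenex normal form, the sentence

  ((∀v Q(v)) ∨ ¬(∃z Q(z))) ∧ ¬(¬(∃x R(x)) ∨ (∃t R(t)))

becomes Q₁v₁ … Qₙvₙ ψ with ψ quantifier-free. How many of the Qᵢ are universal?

3

Move each ¬ inward, flipping quantifiers it crosses:
  ((∀v Q(v)) ∨ (∀z ¬Q(z))) ∧ (∃x R(x)) ∧ (∀t ¬R(t))
All bound variables are already distinct, so no renaming is needed.
Pull the quantifiers to the front (each side's bound variable is not free in the other side):
  ∀v ∀z ∃x ∀t ((Q(v) ∨ ¬Q(z)) ∧ R(x) ∧ ¬R(t))
The prefix is ∀v ∀z ∃x ∀t: 3 universal, 1 existential.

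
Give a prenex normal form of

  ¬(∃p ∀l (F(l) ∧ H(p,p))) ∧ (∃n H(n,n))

∀p ∃l ∃n ((¬F(l) ∨ ¬H(p,p)) ∧ H(n,n))

Move each ¬ inward, flipping quantifiers it crosses:
  (∀p ∃l (¬F(l) ∨ ¬H(p,p))) ∧ (∃n H(n,n))
All bound variables are already distinct, so no renaming is needed.
Finally move all quantifiers to the prefix:
  ∀p ∃l ∃n ((¬F(l) ∨ ¬H(p,p)) ∧ H(n,n))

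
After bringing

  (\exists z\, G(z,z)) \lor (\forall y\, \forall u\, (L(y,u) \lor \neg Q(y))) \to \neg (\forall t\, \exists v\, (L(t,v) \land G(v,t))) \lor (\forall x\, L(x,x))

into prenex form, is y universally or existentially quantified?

First replace A → B with ¬A ∨ B.
  \neg ((\exists z\, G(z,z)) \lor (\forall y\, \forall u\, (L(y,u) \lor \neg Q(y)))) \lor \neg (\forall t\, \exists v\, (L(t,v) \land G(v,t))) \lor (\forall x\, L(x,x))
Move each ¬ inward, flipping quantifiers it crosses:
  (\forall z\, \neg G(z,z)) \land (\exists y\, \exists u\, (\neg L(y,u) \land Q(y))) \lor (\exists t\, \forall v\, (\neg L(t,v) \lor \neg G(v,t))) \lor (\forall x\, L(x,x))
Pull the quantifiers to the front (each side's bound variable is not free in the other side):
  \forall z\, \exists y\, \exists u\, \exists t\, \forall v\, \forall x\, (\neg G(z,z) \land \neg L(y,u) \land Q(y) \lor \neg L(t,v) \lor \neg G(v,t) \lor L(x,x))
The quantifier \forall y sits under an odd number of negations (counting the antecedent side of each →), so it flips to \exists y.

existential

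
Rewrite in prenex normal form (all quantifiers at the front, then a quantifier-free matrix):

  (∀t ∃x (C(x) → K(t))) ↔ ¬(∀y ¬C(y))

First replace A → B with ¬A ∨ B; A ↔ B as (¬A ∨ B) ∧ (¬B ∨ A).
  (¬(∀t ∃x (¬C(x) ∨ K(t))) ∨ ¬(∀y ¬C(y))) ∧ (¬¬(∀y ¬C(y)) ∨ (∀t ∃x (¬C(x) ∨ K(t))))
Push ¬ through the quantifiers and connectives to reach negation normal form:
  ((∃t ∀x (C(x) ∧ ¬K(t))) ∨ (∃y C(y))) ∧ ((∀y ¬C(y)) ∨ (∀t ∃x (¬C(x) ∨ K(t))))
Standardize variables apart so no two quantifiers bind the same name: y↦u, t↦s, x↦u1.
  ((∃t ∀x (C(x) ∧ ¬K(t))) ∨ (∃y C(y))) ∧ ((∀u ¬C(u)) ∨ (∀s ∃u1 (¬C(u1) ∨ K(s))))
Pull the quantifiers to the front (each side's bound variable is not free in the other side):
  ∃t ∀x ∃y ∀u ∀s ∃u1 ((C(x) ∧ ¬K(t) ∨ C(y)) ∧ (¬C(u) ∨ ¬C(u1) ∨ K(s)))

∃t ∀x ∃y ∀u ∀s ∃u1 ((C(x) ∧ ¬K(t) ∨ C(y)) ∧ (¬C(u) ∨ ¬C(u1) ∨ K(s)))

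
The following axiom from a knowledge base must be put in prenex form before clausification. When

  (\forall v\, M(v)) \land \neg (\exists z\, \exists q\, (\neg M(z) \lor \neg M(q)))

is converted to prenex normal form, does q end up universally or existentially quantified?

Drive negations inward (¬∀x A ≡ ∃x ¬A, ¬∃x A ≡ ∀x ¬A, De Morgan for ∧/∨):
  (\forall v\, M(v)) \land (\forall z\, \forall q\, (M(z) \land M(q)))
All bound variables are already distinct, so no renaming is needed.
Extract every quantifier outward, since the variables are now distinct and don't occur free across branches:
  \forall v\, \forall z\, \forall q\, (M(v) \land M(z) \land M(q))
The quantifier \exists q sits under an odd number of negations, so it flips to \forall q.

universal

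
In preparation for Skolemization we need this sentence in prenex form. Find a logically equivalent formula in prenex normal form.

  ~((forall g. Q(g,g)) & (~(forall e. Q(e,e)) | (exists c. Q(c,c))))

exists g. forall e. forall c. (~Q(g,g) | Q(e,e) & ~Q(c,c))

Push ¬ through the quantifiers and connectives to reach negation normal form:
  (exists g. ~Q(g,g)) | (forall e. Q(e,e)) & (forall c. ~Q(c,c))
All bound variables are already distinct, so no renaming is needed.
Pull the quantifiers to the front (each side's bound variable is not free in the other side):
  exists g. forall e. forall c. (~Q(g,g) | Q(e,e) & ~Q(c,c))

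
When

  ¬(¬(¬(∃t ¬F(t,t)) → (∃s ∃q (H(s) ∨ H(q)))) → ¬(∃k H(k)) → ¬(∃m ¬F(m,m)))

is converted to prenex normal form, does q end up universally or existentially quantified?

universal

First replace A → B with ¬A ∨ B.
  ¬(¬¬(¬¬(∃t ¬F(t,t)) ∨ (∃s ∃q (H(s) ∨ H(q)))) ∨ ¬¬(∃k H(k)) ∨ ¬(∃m ¬F(m,m)))
Drive negations inward (¬∀x A ≡ ∃x ¬A, ¬∃x A ≡ ∀x ¬A, De Morgan for ∧/∨):
  (∀t F(t,t)) ∧ (∀s ∀q (¬H(s) ∧ ¬H(q))) ∧ (∀k ¬H(k)) ∧ (∃m ¬F(m,m))
All bound variables are already distinct, so no renaming is needed.
Finally move all quantifiers to the prefix:
  ∀t ∀s ∀q ∀k ∃m (F(t,t) ∧ ¬H(s) ∧ ¬H(q) ∧ ¬H(k) ∧ ¬F(m,m))
The quantifier ∃q sits under an odd number of negations (counting the antecedent side of each →), so it flips to ∀q.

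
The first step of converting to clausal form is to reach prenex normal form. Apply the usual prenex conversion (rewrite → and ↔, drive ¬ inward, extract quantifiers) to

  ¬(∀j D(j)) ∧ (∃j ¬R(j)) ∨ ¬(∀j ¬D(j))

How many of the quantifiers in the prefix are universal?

0

Drive negations inward (¬∀x A ≡ ∃x ¬A, ¬∃x A ≡ ∀x ¬A, De Morgan for ∧/∨):
  (∃j ¬D(j)) ∧ (∃j ¬R(j)) ∨ (∃j D(j))
Standardize variables apart so no two quantifiers bind the same name: j↦v, j↦t.
  (∃j ¬D(j)) ∧ (∃v ¬R(v)) ∨ (∃t D(t))
Pull the quantifiers to the front (each side's bound variable is not free in the other side):
  ∃j ∃v ∃t (¬D(j) ∧ ¬R(v) ∨ D(t))
The prefix is ∃j ∃v ∃t: 0 universal, 3 existential.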